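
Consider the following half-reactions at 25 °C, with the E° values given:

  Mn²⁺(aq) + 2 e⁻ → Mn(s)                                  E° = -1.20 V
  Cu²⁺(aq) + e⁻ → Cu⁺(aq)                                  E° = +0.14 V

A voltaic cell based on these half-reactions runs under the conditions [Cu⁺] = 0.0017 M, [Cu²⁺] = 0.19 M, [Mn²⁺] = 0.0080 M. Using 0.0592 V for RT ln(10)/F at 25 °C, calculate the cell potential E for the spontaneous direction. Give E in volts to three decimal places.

Cu²⁺/Cu⁺ is the cathode (higher E°), Mn²⁺/Mn the anode: E°cell = +0.14 − (-1.20) = +1.34 V, n = 2.
Overall: 2 Cu²⁺(aq) + Mn(s) → 2 Cu⁺(aq) + Mn²⁺(aq)
Q = [Cu⁺]^2·[Mn²⁺] / ([Cu²⁺]^2); log Q = -6.194.
E = E° − (0.0592/n) log Q = +1.34 − (0.0592/2)(-6.194) = +1.523 V.

+1.523 V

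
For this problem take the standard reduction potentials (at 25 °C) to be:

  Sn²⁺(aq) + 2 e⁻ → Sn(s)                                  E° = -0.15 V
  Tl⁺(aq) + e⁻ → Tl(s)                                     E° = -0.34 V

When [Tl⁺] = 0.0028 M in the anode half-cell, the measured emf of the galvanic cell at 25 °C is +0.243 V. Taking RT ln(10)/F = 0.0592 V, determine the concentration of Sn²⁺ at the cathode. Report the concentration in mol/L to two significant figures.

Sn²⁺/Sn is the cathode, Tl⁺/Tl the anode: E°cell = +0.19 V, n = 2.
Overall reaction: Sn²⁺(aq) + 2 Tl(s) → Sn(s) + 2 Tl⁺(aq); Q = [Tl⁺]^2/[Sn²⁺]^1.
From E = E° − (0.0592/n) log Q: log Q = (E° − E)·n/0.0592 = (+0.19 − (+0.243))·2/0.0592 = -1.7905.
So 1·log[Sn²⁺] = 2·log(0.0028) − log Q = -5.1057 − (-1.7905) = -3.3152; [Sn²⁺] = 10^(-3.3152) ≈ 0.00048 M.

0.00048 M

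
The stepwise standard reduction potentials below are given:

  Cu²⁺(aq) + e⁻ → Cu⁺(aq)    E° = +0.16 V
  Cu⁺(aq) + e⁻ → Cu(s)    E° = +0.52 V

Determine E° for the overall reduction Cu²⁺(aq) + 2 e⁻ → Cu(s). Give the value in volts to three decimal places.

+0.340 V

Since ΔG° = −nFE° is additive over sequential reductions, n₃E°₃ = n₁E°₁ + n₂E°₂.
E°₃ = (1×+0.16 + 1×+0.52) / 2 = (+0.680) / 2 = +0.340 V.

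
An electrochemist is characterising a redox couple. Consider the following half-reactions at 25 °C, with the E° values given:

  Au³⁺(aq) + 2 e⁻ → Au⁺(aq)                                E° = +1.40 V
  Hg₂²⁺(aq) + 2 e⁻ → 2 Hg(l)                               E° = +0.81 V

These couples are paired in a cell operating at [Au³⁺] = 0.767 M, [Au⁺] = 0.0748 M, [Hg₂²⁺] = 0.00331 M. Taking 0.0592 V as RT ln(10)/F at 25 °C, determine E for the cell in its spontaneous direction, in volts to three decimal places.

+0.693 V

Au³⁺/Au⁺ is the cathode (higher E°), Hg₂²⁺/Hg the anode: E°cell = +1.40 − (+0.81) = +0.59 V, n = 2.
Overall: Au³⁺(aq) + 2 Hg(l) → Au⁺(aq) + Hg₂²⁺(aq)
Q = [Au⁺]·[Hg₂²⁺] / ([Au³⁺]); log Q = -3.491.
E = E° − (0.0592/n) log Q = +0.59 − (0.0592/2)(-3.491) = +0.693 V.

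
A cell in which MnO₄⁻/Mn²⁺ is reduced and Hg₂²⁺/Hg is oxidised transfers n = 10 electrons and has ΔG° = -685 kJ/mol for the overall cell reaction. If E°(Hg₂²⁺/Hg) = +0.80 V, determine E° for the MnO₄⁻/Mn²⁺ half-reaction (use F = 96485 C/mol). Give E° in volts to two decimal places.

E°cell = −ΔG°/(nF) = −(-685×10³)/((10)(96485)) = +0.710 V.
Since MnO₄⁻/Mn²⁺ is the cathode and Hg₂²⁺/Hg the anode, E°cell = E°(MnO₄⁻/Mn²⁺) − E°(Hg₂²⁺/Hg).
So E°(MnO₄⁻/Mn²⁺) = E°cell + E°(Hg₂²⁺/Hg) = +0.710 + (+0.80) = +1.51 V.

+1.51 V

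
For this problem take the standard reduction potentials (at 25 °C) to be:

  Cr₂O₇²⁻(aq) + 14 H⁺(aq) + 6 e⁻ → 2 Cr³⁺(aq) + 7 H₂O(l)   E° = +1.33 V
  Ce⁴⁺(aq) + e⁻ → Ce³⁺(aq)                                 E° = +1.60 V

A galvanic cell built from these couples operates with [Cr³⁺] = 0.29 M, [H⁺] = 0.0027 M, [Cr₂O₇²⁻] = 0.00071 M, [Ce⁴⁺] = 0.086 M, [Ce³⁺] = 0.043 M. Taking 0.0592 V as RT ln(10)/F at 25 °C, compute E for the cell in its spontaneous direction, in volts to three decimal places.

Ce⁴⁺/Ce³⁺ is the cathode (higher E°), Cr₂O₇²⁻/Cr³⁺ the anode: E°cell = +1.60 − (+1.33) = +0.27 V, n = 6.
Overall: 6 Ce⁴⁺(aq) + 2 Cr³⁺(aq) + 7 H₂O(l) → 6 Ce³⁺(aq) + Cr₂O₇²⁻(aq) + 14 H⁺(aq)
Q = [Ce³⁺]^6·[Cr₂O₇²⁻]·[H⁺]^14 / ([Ce⁴⁺]^6·[Cr³⁺]^2); log Q = -39.841.
E = E° − (0.0592/n) log Q = +0.27 − (0.0592/6)(-39.841) = +0.663 V.

+0.663 V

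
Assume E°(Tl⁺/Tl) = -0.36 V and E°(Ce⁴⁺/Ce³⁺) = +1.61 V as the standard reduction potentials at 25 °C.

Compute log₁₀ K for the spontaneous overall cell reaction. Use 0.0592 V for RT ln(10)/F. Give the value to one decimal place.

33.3

Cathode: Ce⁴⁺/Ce³⁺; anode: Tl⁺/Tl. E°cell = +1.97 V, n = 1.
log K = nE°cell / 0.0592 = (1)(+1.97) / 0.0592 = 33.3.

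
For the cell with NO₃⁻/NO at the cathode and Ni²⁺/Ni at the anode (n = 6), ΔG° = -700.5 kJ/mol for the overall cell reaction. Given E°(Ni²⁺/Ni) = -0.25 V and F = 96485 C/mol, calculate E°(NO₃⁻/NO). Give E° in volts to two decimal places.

E°cell = −ΔG°/(nF) = −(-700.5×10³)/((6)(96485)) = +1.210 V.
Since NO₃⁻/NO is the cathode and Ni²⁺/Ni the anode, E°cell = E°(NO₃⁻/NO) − E°(Ni²⁺/Ni).
So E°(NO₃⁻/NO) = E°cell + E°(Ni²⁺/Ni) = +1.210 + (-0.25) = +0.96 V.

+0.96 V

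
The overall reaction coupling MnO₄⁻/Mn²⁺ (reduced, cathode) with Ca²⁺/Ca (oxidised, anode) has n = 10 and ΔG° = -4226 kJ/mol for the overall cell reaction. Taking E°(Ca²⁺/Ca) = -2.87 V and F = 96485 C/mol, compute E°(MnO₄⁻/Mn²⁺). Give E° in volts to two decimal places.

E°cell = −ΔG°/(nF) = −(-4226×10³)/((10)(96485)) = +4.380 V.
Since MnO₄⁻/Mn²⁺ is the cathode and Ca²⁺/Ca the anode, E°cell = E°(MnO₄⁻/Mn²⁺) − E°(Ca²⁺/Ca).
So E°(MnO₄⁻/Mn²⁺) = E°cell + E°(Ca²⁺/Ca) = +4.380 + (-2.87) = +1.51 V.

+1.51 V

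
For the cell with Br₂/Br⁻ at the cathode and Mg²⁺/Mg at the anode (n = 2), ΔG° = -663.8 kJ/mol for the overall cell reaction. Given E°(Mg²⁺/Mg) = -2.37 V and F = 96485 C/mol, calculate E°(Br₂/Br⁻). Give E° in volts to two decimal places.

E°cell = −ΔG°/(nF) = −(-663.8×10³)/((2)(96485)) = +3.440 V.
Since Br₂/Br⁻ is the cathode and Mg²⁺/Mg the anode, E°cell = E°(Br₂/Br⁻) − E°(Mg²⁺/Mg).
So E°(Br₂/Br⁻) = E°cell + E°(Mg²⁺/Mg) = +3.440 + (-2.37) = +1.07 V.

+1.07 V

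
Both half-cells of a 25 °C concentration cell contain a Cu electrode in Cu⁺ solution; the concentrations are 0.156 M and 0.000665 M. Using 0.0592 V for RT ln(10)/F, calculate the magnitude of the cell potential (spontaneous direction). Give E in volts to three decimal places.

For a concentration cell E°cell = 0. The 0.156 M side is the cathode (reduction is favoured where [Cu⁺] is higher).
With n = 1, E = −(0.0592/1) log([Cu⁺]ₐₙ/[Cu⁺]꜀ₐₜ) = −(0.0592/1) log(0.000665/0.156) = −(0.0592/1)(-2.370) = +0.140 V.

+0.140 V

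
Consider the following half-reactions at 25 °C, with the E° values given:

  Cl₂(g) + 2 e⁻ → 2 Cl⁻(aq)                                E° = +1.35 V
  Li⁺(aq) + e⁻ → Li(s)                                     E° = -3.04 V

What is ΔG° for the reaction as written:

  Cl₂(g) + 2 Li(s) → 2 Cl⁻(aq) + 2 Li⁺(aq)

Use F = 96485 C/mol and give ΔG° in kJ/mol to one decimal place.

As written, Cl₂/Cl⁻ is reduced (cathode) and Li⁺/Li is oxidised (anode), so E°cell = (+1.35) − (-3.04) = +4.39 V.
Balancing electrons gives n = 2.
ΔG° = −nFE° = −(2)(96485)(+4.39) = -847,138 J = -847.1 kJ/mol.

-847.1 kJ/mol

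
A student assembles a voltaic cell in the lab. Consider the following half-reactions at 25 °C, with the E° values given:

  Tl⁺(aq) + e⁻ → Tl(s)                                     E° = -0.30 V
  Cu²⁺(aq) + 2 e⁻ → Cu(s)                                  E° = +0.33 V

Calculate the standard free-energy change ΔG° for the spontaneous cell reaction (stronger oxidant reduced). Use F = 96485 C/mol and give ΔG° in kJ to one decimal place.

Cu²⁺/Cu (E° = +0.33 V) is the cathode; Tl⁺/Tl (E° = -0.30 V) is the anode, so E°cell = +0.63 V.
Balancing electrons gives n = 2 (lcm of 2 and 1).
ΔG° = −nFE° = −(2)(96485)(+0.63) = -121,571 J = -121.6 kJ.

-121.6 kJ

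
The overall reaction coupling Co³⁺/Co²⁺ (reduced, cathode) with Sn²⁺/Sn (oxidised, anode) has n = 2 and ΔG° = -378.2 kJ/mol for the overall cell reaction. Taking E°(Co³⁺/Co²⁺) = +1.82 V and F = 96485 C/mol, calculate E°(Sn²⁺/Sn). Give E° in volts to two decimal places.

-0.14 V

E°cell = −ΔG°/(nF) = −(-378.2×10³)/((2)(96485)) = +1.960 V.
Since Co³⁺/Co²⁺ is the cathode and Sn²⁺/Sn the anode, E°cell = E°(Co³⁺/Co²⁺) − E°(Sn²⁺/Sn).
So E°(Sn²⁺/Sn) = E°(Co³⁺/Co²⁺) − E°cell = (+1.82) − (+1.960) = -0.14 V.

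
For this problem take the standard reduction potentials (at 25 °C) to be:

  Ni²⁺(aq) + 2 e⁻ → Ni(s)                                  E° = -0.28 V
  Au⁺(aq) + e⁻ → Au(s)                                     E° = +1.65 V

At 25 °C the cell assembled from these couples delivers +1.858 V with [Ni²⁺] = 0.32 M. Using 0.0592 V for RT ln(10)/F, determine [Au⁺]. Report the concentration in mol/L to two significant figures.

0.034 M

Au⁺/Au is the cathode, Ni²⁺/Ni the anode: E°cell = +1.93 V, n = 2.
Overall reaction: 2 Au⁺(aq) + Ni(s) → 2 Au(s) + Ni²⁺(aq); Q = [Ni²⁺]^1/[Au⁺]^2.
From E = E° − (0.0592/n) log Q: log Q = (E° − E)·n/0.0592 = (+1.93 − (+1.858))·2/0.0592 = 2.4324.
So 2·log[Au⁺] = 1·log(0.32) − log Q = -0.4949 − (2.4324) = -2.9273; log[Au⁺] = -2.9273 / 2 = -1.4636; [Au⁺] = 10^(-1.4636) ≈ 0.034 M.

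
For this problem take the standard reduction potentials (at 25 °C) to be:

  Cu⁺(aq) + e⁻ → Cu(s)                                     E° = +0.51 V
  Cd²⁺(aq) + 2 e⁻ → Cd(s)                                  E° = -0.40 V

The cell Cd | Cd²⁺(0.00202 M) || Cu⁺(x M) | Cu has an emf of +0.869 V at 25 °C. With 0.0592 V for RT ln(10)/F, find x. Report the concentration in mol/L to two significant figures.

0.0091 M

Cu⁺/Cu is the cathode, Cd²⁺/Cd the anode: E°cell = +0.91 V, n = 2.
Overall reaction: 2 Cu⁺(aq) + Cd(s) → 2 Cu(s) + Cd²⁺(aq); Q = [Cd²⁺]^1/[Cu⁺]^2.
From E = E° − (0.0592/n) log Q: log Q = (E° − E)·n/0.0592 = (+0.91 − (+0.869))·2/0.0592 = 1.3851.
So 2·log[Cu⁺] = 1·log(0.00202) − log Q = -2.6946 − (1.3851) = -4.0797; log[Cu⁺] = -4.0797 / 2 = -2.0398; [Cu⁺] = 10^(-2.0398) ≈ 0.0091 M.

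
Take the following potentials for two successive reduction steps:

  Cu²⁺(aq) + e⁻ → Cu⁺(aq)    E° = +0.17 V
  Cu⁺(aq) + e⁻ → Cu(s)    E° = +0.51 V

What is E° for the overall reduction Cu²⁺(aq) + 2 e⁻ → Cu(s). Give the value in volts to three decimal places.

Adding the free-energy changes (−nFE°) of the two steps gives −n₃FE°₃ = −n₁FE°₁ − n₂FE°₂.
E°₃ = (1×+0.17 + 1×+0.51) / 2 = (+0.680) / 2 = +0.340 V.

+0.340 V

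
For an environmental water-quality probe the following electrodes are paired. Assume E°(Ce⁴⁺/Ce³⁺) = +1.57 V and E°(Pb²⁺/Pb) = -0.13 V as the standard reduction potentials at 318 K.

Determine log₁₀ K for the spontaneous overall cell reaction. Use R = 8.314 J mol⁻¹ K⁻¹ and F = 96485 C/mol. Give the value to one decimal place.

53.9

Cathode: Ce⁴⁺/Ce³⁺; anode: Pb²⁺/Pb. E°cell = (+1.57) − (-0.13) = +1.70 V, with n = 2.
ΔG° = −nFE° = −RT ln K, so ln K = nFE°/(RT) = (2)(96485)(+1.70) / ((8.314)(318)) = 124.080.
log₁₀ K = 124.080 / ln 10 = 53.9.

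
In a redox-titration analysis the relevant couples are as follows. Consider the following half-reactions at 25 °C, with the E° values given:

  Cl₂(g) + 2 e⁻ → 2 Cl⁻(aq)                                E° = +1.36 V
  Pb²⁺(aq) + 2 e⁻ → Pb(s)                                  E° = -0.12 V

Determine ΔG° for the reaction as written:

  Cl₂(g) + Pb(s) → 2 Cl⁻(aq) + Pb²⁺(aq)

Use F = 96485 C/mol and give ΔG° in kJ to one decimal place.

-285.6 kJ

As written, Cl₂/Cl⁻ is reduced (cathode) and Pb²⁺/Pb is oxidised (anode), so E°cell = (+1.36) − (-0.12) = +1.48 V.
Balancing electrons gives n = 2.
ΔG° = −nFE° = −(2)(96485)(+1.48) = -285,596 J = -285.6 kJ.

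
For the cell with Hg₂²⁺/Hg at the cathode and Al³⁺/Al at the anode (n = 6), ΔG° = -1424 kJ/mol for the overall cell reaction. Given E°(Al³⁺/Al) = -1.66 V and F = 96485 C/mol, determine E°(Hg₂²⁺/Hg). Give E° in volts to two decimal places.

E°cell = −ΔG°/(nF) = −(-1424×10³)/((6)(96485)) = +2.460 V.
Since Hg₂²⁺/Hg is the cathode and Al³⁺/Al the anode, E°cell = E°(Hg₂²⁺/Hg) − E°(Al³⁺/Al).
So E°(Hg₂²⁺/Hg) = E°cell + E°(Al³⁺/Al) = +2.460 + (-1.66) = +0.80 V.

+0.80 V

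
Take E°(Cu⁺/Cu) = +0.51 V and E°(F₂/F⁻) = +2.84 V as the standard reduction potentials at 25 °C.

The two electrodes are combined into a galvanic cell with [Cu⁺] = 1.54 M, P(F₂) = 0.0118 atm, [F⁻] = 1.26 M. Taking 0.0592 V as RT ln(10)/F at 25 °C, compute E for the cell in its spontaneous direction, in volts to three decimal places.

+2.256 V

F₂/F⁻ is the cathode (higher E°), Cu⁺/Cu the anode: E°cell = +2.84 − (+0.51) = +2.33 V, n = 2.
Overall: F₂(g) + 2 Cu(s) → 2 F⁻(aq) + 2 Cu⁺(aq)
Q = [F⁻]^2·[Cu⁺]^2 / (P(F₂)); log Q = 2.504.
E = E° − (0.0592/n) log Q = +2.33 − (0.0592/2)(2.504) = +2.256 V.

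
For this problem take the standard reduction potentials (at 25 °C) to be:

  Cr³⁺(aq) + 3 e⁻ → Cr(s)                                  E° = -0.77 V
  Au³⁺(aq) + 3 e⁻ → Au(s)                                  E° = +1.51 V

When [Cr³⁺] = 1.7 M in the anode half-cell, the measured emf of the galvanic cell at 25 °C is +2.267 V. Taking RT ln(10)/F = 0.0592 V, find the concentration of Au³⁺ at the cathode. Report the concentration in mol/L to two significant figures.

0.37 M

Au³⁺/Au is the cathode, Cr³⁺/Cr the anode: E°cell = +2.28 V, n = 3.
Overall reaction: Au³⁺(aq) + Cr(s) → Au(s) + Cr³⁺(aq); Q = [Cr³⁺]^1/[Au³⁺]^1.
From E = E° − (0.0592/n) log Q: log Q = (E° − E)·n/0.0592 = (+2.28 − (+2.267))·3/0.0592 = 0.6588.
So 1·log[Au³⁺] = 1·log(1.7) − log Q = 0.2304 − (0.6588) = -0.4284; [Au³⁺] = 10^(-0.4284) ≈ 0.37 M.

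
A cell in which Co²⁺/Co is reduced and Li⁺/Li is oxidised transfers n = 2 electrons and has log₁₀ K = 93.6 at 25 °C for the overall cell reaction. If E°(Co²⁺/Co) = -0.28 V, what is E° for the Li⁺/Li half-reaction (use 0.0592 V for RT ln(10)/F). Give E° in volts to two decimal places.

-3.05 V

E°cell = (0.0592/n)·log K = (0.0592/2)(93.6) = +2.771 V.
Since Co²⁺/Co is the cathode and Li⁺/Li the anode, E°cell = E°(Co²⁺/Co) − E°(Li⁺/Li).
So E°(Li⁺/Li) = E°(Co²⁺/Co) − E°cell = (-0.28) − (+2.771) = -3.05 V.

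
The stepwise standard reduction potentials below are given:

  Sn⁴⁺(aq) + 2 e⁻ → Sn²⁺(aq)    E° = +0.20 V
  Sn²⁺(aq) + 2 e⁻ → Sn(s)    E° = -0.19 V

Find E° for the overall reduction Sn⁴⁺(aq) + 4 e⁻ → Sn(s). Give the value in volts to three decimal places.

Since ΔG° = −nFE° is additive over sequential reductions, n₃E°₃ = n₁E°₁ + n₂E°₂.
E°₃ = (2×+0.20 + 2×-0.19) / 4 = (+0.020) / 4 = +0.005 V.

+0.005 V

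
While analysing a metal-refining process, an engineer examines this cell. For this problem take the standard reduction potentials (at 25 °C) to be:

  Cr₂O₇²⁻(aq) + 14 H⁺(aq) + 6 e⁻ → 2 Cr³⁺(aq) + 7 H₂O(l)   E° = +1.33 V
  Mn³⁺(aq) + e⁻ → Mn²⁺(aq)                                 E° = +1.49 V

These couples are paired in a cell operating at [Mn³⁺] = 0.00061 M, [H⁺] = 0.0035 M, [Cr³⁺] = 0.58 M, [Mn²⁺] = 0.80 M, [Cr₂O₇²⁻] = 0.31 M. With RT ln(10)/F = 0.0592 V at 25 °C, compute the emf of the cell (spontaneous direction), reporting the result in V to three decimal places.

Mn³⁺/Mn²⁺ is the cathode (higher E°), Cr₂O₇²⁻/Cr³⁺ the anode: E°cell = +1.49 − (+1.33) = +0.16 V, n = 6.
Overall: 6 Mn³⁺(aq) + 2 Cr³⁺(aq) + 7 H₂O(l) → 6 Mn²⁺(aq) + Cr₂O₇²⁻(aq) + 14 H⁺(aq)
Q = [Mn²⁺]^6·[Cr₂O₇²⁻]·[H⁺]^14 / ([Mn³⁺]^6·[Cr³⁺]^2); log Q = -15.712.
E = E° − (0.0592/n) log Q = +0.16 − (0.0592/6)(-15.712) = +0.315 V.

+0.315 V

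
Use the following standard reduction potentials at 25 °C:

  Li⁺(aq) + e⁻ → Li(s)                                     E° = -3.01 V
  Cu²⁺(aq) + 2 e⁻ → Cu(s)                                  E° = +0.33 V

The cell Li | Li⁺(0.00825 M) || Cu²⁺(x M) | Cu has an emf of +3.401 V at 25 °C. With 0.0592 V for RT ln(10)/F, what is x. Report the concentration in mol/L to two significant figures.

Cu²⁺/Cu is the cathode, Li⁺/Li the anode: E°cell = +3.34 V, n = 2.
Overall reaction: Cu²⁺(aq) + 2 Li(s) → Cu(s) + 2 Li⁺(aq); Q = [Li⁺]^2/[Cu²⁺]^1.
From E = E° − (0.0592/n) log Q: log Q = (E° − E)·n/0.0592 = (+3.34 − (+3.401))·2/0.0592 = -2.0608.
So 1·log[Cu²⁺] = 2·log(0.00825) − log Q = -4.1671 − (-2.0608) = -2.1063; [Cu²⁺] = 10^(-2.1063) ≈ 0.0078 M.

0.0078 M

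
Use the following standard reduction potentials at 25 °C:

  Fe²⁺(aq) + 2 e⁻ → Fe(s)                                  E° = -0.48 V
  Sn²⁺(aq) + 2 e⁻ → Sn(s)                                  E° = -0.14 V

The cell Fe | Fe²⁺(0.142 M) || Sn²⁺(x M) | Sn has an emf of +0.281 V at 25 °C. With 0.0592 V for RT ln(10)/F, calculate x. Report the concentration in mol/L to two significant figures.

Sn²⁺/Sn is the cathode, Fe²⁺/Fe the anode: E°cell = +0.34 V, n = 2.
Overall reaction: Sn²⁺(aq) + Fe(s) → Sn(s) + Fe²⁺(aq); Q = [Fe²⁺]^1/[Sn²⁺]^1.
From E = E° − (0.0592/n) log Q: log Q = (E° − E)·n/0.0592 = (+0.34 − (+0.281))·2/0.0592 = 1.9932.
So 1·log[Sn²⁺] = 1·log(0.142) − log Q = -0.8477 − (1.9932) = -2.8409; [Sn²⁺] = 10^(-2.8409) ≈ 0.0014 M.

0.0014 M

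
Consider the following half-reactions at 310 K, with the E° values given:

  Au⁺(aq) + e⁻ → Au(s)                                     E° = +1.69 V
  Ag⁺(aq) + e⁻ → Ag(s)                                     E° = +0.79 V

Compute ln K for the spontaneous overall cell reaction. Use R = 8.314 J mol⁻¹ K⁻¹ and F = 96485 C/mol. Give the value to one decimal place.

33.7

Cathode: Au⁺/Au; anode: Ag⁺/Ag. E°cell = (+1.69) − (+0.79) = +0.90 V, with n = 1.
ΔG° = −nFE° = −RT ln K, so ln K = nFE°/(RT) = (1)(96485)(+0.90) / ((8.314)(310)) = 33.692.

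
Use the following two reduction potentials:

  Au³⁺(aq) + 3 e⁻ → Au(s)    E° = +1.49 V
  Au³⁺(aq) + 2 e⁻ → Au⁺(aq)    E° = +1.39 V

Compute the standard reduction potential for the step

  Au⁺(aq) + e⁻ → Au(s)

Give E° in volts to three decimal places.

Sequential free energies add, so n₃E°₃ = n₁E°₁ + n₂E°₂.
With n₃ = 3, and the known step contributing 2×(+1.39) V, the unknown satisfies 1·E° = 3×(+1.49) − 2×(+1.39) = +1.690.
E° = +1.690 / 1 = +1.690 V.

+1.690 V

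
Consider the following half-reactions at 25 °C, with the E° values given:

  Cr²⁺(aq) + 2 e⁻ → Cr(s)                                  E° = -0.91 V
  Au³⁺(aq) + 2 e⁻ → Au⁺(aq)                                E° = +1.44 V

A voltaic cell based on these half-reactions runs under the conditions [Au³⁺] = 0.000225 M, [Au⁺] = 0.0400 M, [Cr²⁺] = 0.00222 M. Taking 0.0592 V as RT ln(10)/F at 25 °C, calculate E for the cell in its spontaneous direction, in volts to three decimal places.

Au³⁺/Au⁺ is the cathode (higher E°), Cr²⁺/Cr the anode: E°cell = +1.44 − (-0.91) = +2.35 V, n = 2.
Overall: Au³⁺(aq) + Cr(s) → Au⁺(aq) + Cr²⁺(aq)
Q = [Au⁺]·[Cr²⁺] / ([Au³⁺]); log Q = -0.404.
E = E° − (0.0592/n) log Q = +2.35 − (0.0592/2)(-0.404) = +2.362 V.

+2.362 V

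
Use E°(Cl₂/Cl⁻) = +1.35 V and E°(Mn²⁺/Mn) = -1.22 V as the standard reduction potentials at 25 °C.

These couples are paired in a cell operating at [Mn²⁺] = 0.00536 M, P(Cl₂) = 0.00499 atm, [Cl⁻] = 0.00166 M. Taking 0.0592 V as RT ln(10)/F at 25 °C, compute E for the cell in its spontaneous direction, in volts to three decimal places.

Cl₂/Cl⁻ is the cathode (higher E°), Mn²⁺/Mn the anode: E°cell = +1.35 − (-1.22) = +2.57 V, n = 2.
Overall: Cl₂(g) + Mn(s) → 2 Cl⁻(aq) + Mn²⁺(aq)
Q = [Cl⁻]^2·[Mn²⁺] / (P(Cl₂)); log Q = -5.529.
E = E° − (0.0592/n) log Q = +2.57 − (0.0592/2)(-5.529) = +2.734 V.

+2.734 V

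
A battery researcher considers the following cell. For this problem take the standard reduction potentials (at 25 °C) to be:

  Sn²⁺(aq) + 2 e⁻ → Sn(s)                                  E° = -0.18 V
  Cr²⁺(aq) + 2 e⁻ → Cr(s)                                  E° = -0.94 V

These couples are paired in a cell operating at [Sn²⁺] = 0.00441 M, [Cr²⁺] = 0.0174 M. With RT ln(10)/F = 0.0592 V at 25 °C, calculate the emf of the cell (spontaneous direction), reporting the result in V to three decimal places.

+0.742 V

Sn²⁺/Sn is the cathode (higher E°), Cr²⁺/Cr the anode: E°cell = -0.18 − (-0.94) = +0.76 V, n = 2.
Overall: Sn²⁺(aq) + Cr(s) → Sn(s) + Cr²⁺(aq)
Q = [Cr²⁺] / ([Sn²⁺]); log Q = 0.596.
E = E° − (0.0592/n) log Q = +0.76 − (0.0592/2)(0.596) = +0.742 V.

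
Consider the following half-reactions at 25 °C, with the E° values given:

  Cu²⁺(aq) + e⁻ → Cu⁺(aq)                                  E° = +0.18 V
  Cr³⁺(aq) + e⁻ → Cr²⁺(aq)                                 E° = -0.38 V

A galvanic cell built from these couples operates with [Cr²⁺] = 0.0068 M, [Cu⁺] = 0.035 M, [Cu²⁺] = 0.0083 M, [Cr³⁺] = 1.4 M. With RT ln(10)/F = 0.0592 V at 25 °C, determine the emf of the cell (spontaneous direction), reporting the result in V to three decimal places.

Cu²⁺/Cu⁺ is the cathode (higher E°), Cr³⁺/Cr²⁺ the anode: E°cell = +0.18 − (-0.38) = +0.56 V, n = 1.
Overall: Cu²⁺(aq) + Cr²⁺(aq) → Cu⁺(aq) + Cr³⁺(aq)
Q = [Cu⁺]·[Cr³⁺] / ([Cu²⁺]·[Cr²⁺]); log Q = 2.939.
E = E° − (0.0592/n) log Q = +0.56 − (0.0592/1)(2.939) = +0.386 V.

+0.386 V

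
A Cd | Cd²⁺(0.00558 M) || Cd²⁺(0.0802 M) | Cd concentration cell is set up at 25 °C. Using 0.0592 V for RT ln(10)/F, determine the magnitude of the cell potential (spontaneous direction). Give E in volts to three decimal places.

For a concentration cell E°cell = 0. The 0.0802 M side is the cathode (reduction is favoured where [Cd²⁺] is higher).
With n = 2, E = −(0.0592/2) log([Cd²⁺]ₐₙ/[Cd²⁺]꜀ₐₜ) = −(0.0592/2) log(0.00558/0.0802) = −(0.0592/2)(-1.158) = +0.034 V.

+0.034 V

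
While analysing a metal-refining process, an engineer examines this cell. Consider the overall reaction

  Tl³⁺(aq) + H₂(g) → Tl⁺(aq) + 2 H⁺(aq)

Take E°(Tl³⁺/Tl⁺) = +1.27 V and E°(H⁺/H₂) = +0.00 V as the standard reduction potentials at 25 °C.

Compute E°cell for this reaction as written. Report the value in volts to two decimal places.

The Tl³⁺/Tl⁺ couple has the higher reduction potential, so it is the cathode; H⁺/H₂ is oxidised at the anode.
E°cell = E°(cathode) − E°(anode) = (+1.27) − (+0.00) = +1.27 V.
Since E°cell > 0, the reaction is spontaneous under standard conditions.

+1.27 V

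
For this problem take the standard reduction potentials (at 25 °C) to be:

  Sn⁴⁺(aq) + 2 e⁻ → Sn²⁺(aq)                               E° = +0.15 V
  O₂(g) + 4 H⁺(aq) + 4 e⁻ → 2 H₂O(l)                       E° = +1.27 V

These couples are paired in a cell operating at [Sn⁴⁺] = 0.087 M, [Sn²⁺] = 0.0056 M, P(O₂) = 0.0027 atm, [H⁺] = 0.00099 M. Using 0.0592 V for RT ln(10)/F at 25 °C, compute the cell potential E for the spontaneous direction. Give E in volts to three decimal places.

O₂/H₂O is the cathode (higher E°), Sn⁴⁺/Sn²⁺ the anode: E°cell = +1.27 − (+0.15) = +1.12 V, n = 4.
Overall: O₂(g) + 4 H⁺(aq) + 2 Sn²⁺(aq) → 2 H₂O(l) + 2 Sn⁴⁺(aq)
Q = [Sn⁴⁺]^2 / (P(O₂)·[H⁺]^4·[Sn²⁺]^2); log Q = 16.969.
E = E° − (0.0592/n) log Q = +1.12 − (0.0592/4)(16.969) = +0.869 V.

+0.869 V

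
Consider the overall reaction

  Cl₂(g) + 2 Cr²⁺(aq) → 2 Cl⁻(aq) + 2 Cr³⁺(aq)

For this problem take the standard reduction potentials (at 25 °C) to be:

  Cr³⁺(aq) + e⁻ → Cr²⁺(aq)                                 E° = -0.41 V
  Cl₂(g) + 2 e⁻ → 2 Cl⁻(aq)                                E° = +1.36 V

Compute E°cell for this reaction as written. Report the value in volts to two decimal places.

+1.77 V

The Cl₂/Cl⁻ couple has the higher reduction potential, so it is the cathode; Cr³⁺/Cr²⁺ is oxidised at the anode.
E°cell = E°(cathode) − E°(anode) = (+1.36) − (-0.41) = +1.77 V.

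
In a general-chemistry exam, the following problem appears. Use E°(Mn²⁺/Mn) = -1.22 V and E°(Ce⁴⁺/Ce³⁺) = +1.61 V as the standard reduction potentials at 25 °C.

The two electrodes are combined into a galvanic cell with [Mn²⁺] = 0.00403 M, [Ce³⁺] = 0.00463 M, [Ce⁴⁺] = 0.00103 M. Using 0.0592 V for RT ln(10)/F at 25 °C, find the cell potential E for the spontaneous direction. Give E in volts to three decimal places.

+2.862 V

Ce⁴⁺/Ce³⁺ is the cathode (higher E°), Mn²⁺/Mn the anode: E°cell = +1.61 − (-1.22) = +2.83 V, n = 2.
Overall: 2 Ce⁴⁺(aq) + Mn(s) → 2 Ce³⁺(aq) + Mn²⁺(aq)
Q = [Ce³⁺]^2·[Mn²⁺] / ([Ce⁴⁺]^2); log Q = -1.089.
E = E° − (0.0592/n) log Q = +2.83 − (0.0592/2)(-1.089) = +2.862 V.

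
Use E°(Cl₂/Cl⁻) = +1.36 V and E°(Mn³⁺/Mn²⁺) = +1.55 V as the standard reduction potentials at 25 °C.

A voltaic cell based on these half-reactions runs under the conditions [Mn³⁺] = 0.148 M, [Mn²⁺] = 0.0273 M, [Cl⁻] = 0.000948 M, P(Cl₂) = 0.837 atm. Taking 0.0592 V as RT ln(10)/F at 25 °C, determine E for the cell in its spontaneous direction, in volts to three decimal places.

Mn³⁺/Mn²⁺ is the cathode (higher E°), Cl₂/Cl⁻ the anode: E°cell = +1.55 − (+1.36) = +0.19 V, n = 2.
Overall: 2 Mn³⁺(aq) + 2 Cl⁻(aq) → 2 Mn²⁺(aq) + Cl₂(g)
Q = [Mn²⁺]^2·P(Cl₂) / ([Mn³⁺]^2·[Cl⁻]^2); log Q = 4.501.
E = E° − (0.0592/n) log Q = +0.19 − (0.0592/2)(4.501) = +0.057 V.

+0.057 V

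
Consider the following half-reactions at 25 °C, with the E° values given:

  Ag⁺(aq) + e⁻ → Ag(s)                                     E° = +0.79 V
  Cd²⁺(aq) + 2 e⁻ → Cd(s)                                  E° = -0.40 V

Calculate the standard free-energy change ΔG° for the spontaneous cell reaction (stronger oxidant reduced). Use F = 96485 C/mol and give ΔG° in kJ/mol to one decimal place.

-229.6 kJ/mol

Ag⁺/Ag (E° = +0.79 V) is the cathode; Cd²⁺/Cd (E° = -0.40 V) is the anode, so E°cell = +1.19 V.
Balancing electrons gives n = 2 (lcm of 1 and 2).
ΔG° = −nFE° = −(2)(96485)(+1.19) = -229,634 J = -229.6 kJ/mol.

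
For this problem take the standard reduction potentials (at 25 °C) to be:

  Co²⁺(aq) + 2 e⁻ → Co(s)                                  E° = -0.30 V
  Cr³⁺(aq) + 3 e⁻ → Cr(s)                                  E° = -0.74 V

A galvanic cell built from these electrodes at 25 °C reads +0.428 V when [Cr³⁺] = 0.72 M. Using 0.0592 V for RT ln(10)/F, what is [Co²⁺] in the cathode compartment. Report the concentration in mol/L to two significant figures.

0.32 M

Co²⁺/Co is the cathode, Cr³⁺/Cr the anode: E°cell = +0.44 V, n = 6.
Overall reaction: 3 Co²⁺(aq) + 2 Cr(s) → 3 Co(s) + 2 Cr³⁺(aq); Q = [Cr³⁺]^2/[Co²⁺]^3.
From E = E° − (0.0592/n) log Q: log Q = (E° − E)·n/0.0592 = (+0.44 − (+0.428))·6/0.0592 = 1.2162.
So 3·log[Co²⁺] = 2·log(0.72) − log Q = -0.2853 − (1.2162) = -1.5015; log[Co²⁺] = -1.5015 / 3 = -0.5005; [Co²⁺] = 10^(-0.5005) ≈ 0.32 M.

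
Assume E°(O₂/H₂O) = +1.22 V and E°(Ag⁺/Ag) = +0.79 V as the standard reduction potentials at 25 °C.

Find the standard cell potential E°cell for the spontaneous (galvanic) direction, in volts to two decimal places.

The O₂/H₂O couple has the higher reduction potential, so it is the cathode; Ag⁺/Ag is oxidised at the anode.
E°cell = E°(cathode) − E°(anode) = (+1.22) − (+0.79) = +0.43 V.
Since E°cell > 0, the reaction is spontaneous under standard conditions.

+0.43 V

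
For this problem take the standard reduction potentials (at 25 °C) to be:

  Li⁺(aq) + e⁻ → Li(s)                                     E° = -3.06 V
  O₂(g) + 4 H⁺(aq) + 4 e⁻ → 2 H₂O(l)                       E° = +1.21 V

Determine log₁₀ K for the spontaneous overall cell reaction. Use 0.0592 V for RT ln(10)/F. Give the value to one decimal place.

Cathode: O₂/H₂O; anode: Li⁺/Li. E°cell = +4.27 V, n = 4.
log K = nE°cell / 0.0592 = (4)(+4.27) / 0.0592 = 288.5.

288.5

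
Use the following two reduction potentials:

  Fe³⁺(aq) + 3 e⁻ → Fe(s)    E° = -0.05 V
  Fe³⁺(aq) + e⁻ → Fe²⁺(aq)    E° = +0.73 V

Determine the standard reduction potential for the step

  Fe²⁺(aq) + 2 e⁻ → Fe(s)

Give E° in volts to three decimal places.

-0.440 V

Sequential free energies add, so n₃E°₃ = n₁E°₁ + n₂E°₂.
With n₃ = 3, and the known step contributing 1×(+0.73) V, the unknown satisfies 2·E° = 3×(-0.05) − 1×(+0.73) = -0.880.
E° = -0.880 / 2 = -0.440 V.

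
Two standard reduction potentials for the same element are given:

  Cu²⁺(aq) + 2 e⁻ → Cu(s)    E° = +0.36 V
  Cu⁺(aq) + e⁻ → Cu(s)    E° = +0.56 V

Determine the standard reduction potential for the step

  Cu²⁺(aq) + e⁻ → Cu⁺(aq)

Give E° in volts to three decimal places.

Sequential free energies add, so n₃E°₃ = n₁E°₁ + n₂E°₂.
With n₃ = 2, and the known step contributing 1×(+0.56) V, the unknown satisfies 1·E° = 2×(+0.36) − 1×(+0.56) = +0.160.
E° = +0.160 / 1 = +0.160 V.

+0.160 V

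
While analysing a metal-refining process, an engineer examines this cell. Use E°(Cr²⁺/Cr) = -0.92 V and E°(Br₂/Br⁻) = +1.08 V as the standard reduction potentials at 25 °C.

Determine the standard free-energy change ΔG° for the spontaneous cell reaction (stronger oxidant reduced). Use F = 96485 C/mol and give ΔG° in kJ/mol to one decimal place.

Br₂/Br⁻ (E° = +1.08 V) is the cathode; Cr²⁺/Cr (E° = -0.92 V) is the anode, so E°cell = +2.00 V.
Balancing electrons gives n = 2 (lcm of 2 and 2).
ΔG° = −nFE° = −(2)(96485)(+2.00) = -385,940 J = -385.9 kJ/mol.

-385.9 kJ/mol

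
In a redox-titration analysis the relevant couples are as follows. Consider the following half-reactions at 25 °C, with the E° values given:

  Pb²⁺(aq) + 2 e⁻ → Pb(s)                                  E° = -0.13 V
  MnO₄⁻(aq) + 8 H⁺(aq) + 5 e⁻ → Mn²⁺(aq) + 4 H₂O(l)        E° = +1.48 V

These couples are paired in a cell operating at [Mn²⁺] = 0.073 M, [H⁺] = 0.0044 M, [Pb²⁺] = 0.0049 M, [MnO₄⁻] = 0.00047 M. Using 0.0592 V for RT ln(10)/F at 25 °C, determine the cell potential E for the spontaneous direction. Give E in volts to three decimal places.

MnO₄⁻/Mn²⁺ is the cathode (higher E°), Pb²⁺/Pb the anode: E°cell = +1.48 − (-0.13) = +1.61 V, n = 10.
Overall: 2 MnO₄⁻(aq) + 16 H⁺(aq) + 5 Pb(s) → 2 Mn²⁺(aq) + 8 H₂O(l) + 5 Pb²⁺(aq)
Q = [Mn²⁺]^2·[Pb²⁺]^5 / ([MnO₄⁻]^2·[H⁺]^16); log Q = 30.538.
E = E° − (0.0592/n) log Q = +1.61 − (0.0592/10)(30.538) = +1.429 V.

+1.429 V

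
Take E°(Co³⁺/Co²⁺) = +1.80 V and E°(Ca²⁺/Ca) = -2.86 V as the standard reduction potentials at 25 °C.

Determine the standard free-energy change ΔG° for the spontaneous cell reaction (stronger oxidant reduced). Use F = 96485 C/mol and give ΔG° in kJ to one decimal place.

-899.2 kJ

Co³⁺/Co²⁺ (E° = +1.80 V) is the cathode; Ca²⁺/Ca (E° = -2.86 V) is the anode, so E°cell = +4.66 V.
Balancing electrons gives n = 2 (lcm of 1 and 2).
ΔG° = −nFE° = −(2)(96485)(+4.66) = -899,240 J = -899.2 kJ.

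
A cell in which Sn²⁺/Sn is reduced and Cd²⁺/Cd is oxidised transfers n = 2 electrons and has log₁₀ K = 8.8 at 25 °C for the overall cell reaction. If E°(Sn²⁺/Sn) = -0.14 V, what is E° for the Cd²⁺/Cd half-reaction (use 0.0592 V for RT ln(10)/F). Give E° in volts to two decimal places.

E°cell = (0.0592/n)·log K = (0.0592/2)(8.8) = +0.260 V.
Since Sn²⁺/Sn is the cathode and Cd²⁺/Cd the anode, E°cell = E°(Sn²⁺/Sn) − E°(Cd²⁺/Cd).
So E°(Cd²⁺/Cd) = E°(Sn²⁺/Sn) − E°cell = (-0.14) − (+0.260) = -0.40 V.

-0.40 V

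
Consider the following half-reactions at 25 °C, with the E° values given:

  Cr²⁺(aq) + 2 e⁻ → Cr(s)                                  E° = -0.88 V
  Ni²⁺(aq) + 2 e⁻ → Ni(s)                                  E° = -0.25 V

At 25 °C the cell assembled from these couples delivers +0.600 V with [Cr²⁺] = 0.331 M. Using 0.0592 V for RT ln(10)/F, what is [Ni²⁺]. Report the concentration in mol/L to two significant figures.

Ni²⁺/Ni is the cathode, Cr²⁺/Cr the anode: E°cell = +0.63 V, n = 2.
Overall reaction: Ni²⁺(aq) + Cr(s) → Ni(s) + Cr²⁺(aq); Q = [Cr²⁺]^1/[Ni²⁺]^1.
From E = E° − (0.0592/n) log Q: log Q = (E° − E)·n/0.0592 = (+0.63 − (+0.600))·2/0.0592 = 1.0135.
So 1·log[Ni²⁺] = 1·log(0.331) − log Q = -0.4802 − (1.0135) = -1.4937; [Ni²⁺] = 10^(-1.4937) ≈ 0.032 M.

0.032 M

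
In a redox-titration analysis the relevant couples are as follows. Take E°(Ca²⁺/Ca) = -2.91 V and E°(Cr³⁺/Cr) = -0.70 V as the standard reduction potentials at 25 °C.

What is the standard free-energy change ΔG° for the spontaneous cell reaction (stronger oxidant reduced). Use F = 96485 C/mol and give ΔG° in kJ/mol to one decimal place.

Cr³⁺/Cr (E° = -0.70 V) is the cathode; Ca²⁺/Ca (E° = -2.91 V) is the anode, so E°cell = +2.21 V.
Balancing electrons gives n = 6 (lcm of 3 and 2).
ΔG° = −nFE° = −(6)(96485)(+2.21) = -1,279,391 J = -1279.4 kJ/mol.

-1279.4 kJ/mol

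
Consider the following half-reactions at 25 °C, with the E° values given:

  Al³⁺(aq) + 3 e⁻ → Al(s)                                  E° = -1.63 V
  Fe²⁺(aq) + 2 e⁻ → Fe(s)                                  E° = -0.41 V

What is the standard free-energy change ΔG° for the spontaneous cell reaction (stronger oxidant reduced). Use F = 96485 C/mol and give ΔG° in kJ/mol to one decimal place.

Fe²⁺/Fe (E° = -0.41 V) is the cathode; Al³⁺/Al (E° = -1.63 V) is the anode, so E°cell = +1.22 V.
Balancing electrons gives n = 6 (lcm of 2 and 3).
ΔG° = −nFE° = −(6)(96485)(+1.22) = -706,270 J = -706.3 kJ/mol.

-706.3 kJ/mol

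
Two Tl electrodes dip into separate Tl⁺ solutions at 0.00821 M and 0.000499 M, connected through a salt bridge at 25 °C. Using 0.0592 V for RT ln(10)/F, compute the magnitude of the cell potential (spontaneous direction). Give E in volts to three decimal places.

+0.072 V

For a concentration cell E°cell = 0. The 0.00821 M side is the cathode (reduction is favoured where [Tl⁺] is higher).
With n = 1, E = −(0.0592/1) log([Tl⁺]ₐₙ/[Tl⁺]꜀ₐₜ) = −(0.0592/1) log(0.000499/0.00821) = −(0.0592/1)(-1.216) = +0.072 V.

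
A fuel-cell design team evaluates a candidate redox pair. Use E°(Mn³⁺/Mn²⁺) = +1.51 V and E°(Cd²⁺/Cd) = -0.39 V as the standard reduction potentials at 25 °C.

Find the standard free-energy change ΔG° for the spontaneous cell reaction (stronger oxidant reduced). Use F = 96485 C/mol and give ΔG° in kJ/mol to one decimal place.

-366.6 kJ/mol

Mn³⁺/Mn²⁺ (E° = +1.51 V) is the cathode; Cd²⁺/Cd (E° = -0.39 V) is the anode, so E°cell = +1.90 V.
Balancing electrons gives n = 2 (lcm of 1 and 2).
ΔG° = −nFE° = −(2)(96485)(+1.90) = -366,643 J = -366.6 kJ/mol.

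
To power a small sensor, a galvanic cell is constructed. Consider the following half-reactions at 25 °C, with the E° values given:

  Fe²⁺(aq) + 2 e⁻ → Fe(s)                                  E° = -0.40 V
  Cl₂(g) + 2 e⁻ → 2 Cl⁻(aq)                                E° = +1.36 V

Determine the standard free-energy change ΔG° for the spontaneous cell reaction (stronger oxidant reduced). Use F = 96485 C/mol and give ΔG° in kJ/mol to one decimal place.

-339.6 kJ/mol

Cl₂/Cl⁻ (E° = +1.36 V) is the cathode; Fe²⁺/Fe (E° = -0.40 V) is the anode, so E°cell = +1.76 V.
Balancing electrons gives n = 2 (lcm of 2 and 2).
ΔG° = −nFE° = −(2)(96485)(+1.76) = -339,627 J = -339.6 kJ/mol.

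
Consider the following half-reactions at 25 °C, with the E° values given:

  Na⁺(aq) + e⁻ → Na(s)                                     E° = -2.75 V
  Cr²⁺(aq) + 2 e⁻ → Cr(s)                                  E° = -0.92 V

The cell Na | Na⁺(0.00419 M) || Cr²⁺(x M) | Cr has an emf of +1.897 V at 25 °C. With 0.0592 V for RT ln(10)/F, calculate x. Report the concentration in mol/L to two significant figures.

0.0032 M

Cr²⁺/Cr is the cathode, Na⁺/Na the anode: E°cell = +1.83 V, n = 2.
Overall reaction: Cr²⁺(aq) + 2 Na(s) → Cr(s) + 2 Na⁺(aq); Q = [Na⁺]^2/[Cr²⁺]^1.
From E = E° − (0.0592/n) log Q: log Q = (E° − E)·n/0.0592 = (+1.83 − (+1.897))·2/0.0592 = -2.2635.
So 1·log[Cr²⁺] = 2·log(0.00419) − log Q = -4.7556 − (-2.2635) = -2.4921; [Cr²⁺] = 10^(-2.4921) ≈ 0.0032 M.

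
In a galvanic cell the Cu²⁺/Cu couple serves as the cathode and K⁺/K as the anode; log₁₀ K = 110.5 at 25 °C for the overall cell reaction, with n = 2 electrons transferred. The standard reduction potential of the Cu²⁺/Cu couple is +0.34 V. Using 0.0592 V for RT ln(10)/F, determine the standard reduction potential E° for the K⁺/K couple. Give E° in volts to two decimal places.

E°cell = (0.0592/n)·log K = (0.0592/2)(110.5) = +3.271 V.
Since Cu²⁺/Cu is the cathode and K⁺/K the anode, E°cell = E°(Cu²⁺/Cu) − E°(K⁺/K).
So E°(K⁺/K) = E°(Cu²⁺/Cu) − E°cell = (+0.34) − (+3.271) = -2.93 V.

-2.93 V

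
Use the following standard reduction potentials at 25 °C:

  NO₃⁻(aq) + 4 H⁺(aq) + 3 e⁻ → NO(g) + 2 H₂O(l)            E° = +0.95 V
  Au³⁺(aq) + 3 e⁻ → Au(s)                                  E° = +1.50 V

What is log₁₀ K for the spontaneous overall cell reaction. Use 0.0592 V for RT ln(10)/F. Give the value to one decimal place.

Cathode: Au³⁺/Au; anode: NO₃⁻/NO. E°cell = +0.55 V, n = 3.
log K = nE°cell / 0.0592 = (3)(+0.55) / 0.0592 = 27.9.

27.9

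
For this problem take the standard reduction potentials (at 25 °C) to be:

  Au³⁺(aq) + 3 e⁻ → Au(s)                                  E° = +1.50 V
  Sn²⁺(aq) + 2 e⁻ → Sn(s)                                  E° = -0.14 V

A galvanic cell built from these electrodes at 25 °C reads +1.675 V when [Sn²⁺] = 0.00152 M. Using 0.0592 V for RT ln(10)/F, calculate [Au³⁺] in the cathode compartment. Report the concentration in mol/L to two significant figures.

0.0035 M

Au³⁺/Au is the cathode, Sn²⁺/Sn the anode: E°cell = +1.64 V, n = 6.
Overall reaction: 2 Au³⁺(aq) + 3 Sn(s) → 2 Au(s) + 3 Sn²⁺(aq); Q = [Sn²⁺]^3/[Au³⁺]^2.
From E = E° − (0.0592/n) log Q: log Q = (E° − E)·n/0.0592 = (+1.64 − (+1.675))·6/0.0592 = -3.5473.
So 2·log[Au³⁺] = 3·log(0.00152) − log Q = -8.4545 − (-3.5473) = -4.9072; log[Au³⁺] = -4.9072 / 2 = -2.4536; [Au³⁺] = 10^(-2.4536) ≈ 0.0035 M.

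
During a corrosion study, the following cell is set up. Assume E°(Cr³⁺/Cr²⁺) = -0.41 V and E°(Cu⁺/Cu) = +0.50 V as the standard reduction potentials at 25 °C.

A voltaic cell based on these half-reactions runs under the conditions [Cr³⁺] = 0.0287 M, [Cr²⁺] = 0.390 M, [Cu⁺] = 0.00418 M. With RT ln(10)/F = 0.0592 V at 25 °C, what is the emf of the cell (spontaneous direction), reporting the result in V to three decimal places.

+0.836 V

Cu⁺/Cu is the cathode (higher E°), Cr³⁺/Cr²⁺ the anode: E°cell = +0.50 − (-0.41) = +0.91 V, n = 1.
Overall: Cu⁺(aq) + Cr²⁺(aq) → Cu(s) + Cr³⁺(aq)
Q = [Cr³⁺] / ([Cu⁺]·[Cr²⁺]); log Q = 1.246.
E = E° − (0.0592/n) log Q = +0.91 − (0.0592/1)(1.246) = +0.836 V.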